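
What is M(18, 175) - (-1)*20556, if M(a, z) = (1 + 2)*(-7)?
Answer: 20535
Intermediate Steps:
M(a, z) = -21 (M(a, z) = 3*(-7) = -21)
M(18, 175) - (-1)*20556 = -21 - (-1)*20556 = -21 - 1*(-20556) = -21 + 20556 = 20535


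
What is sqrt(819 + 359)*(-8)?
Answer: -8*sqrt(1178) ≈ -274.58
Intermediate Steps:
sqrt(819 + 359)*(-8) = sqrt(1178)*(-8) = -8*sqrt(1178)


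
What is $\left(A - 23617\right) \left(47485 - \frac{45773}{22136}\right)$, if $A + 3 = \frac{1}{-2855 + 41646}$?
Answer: $- \frac{963047136666877353}{858677576} \approx -1.1215 \cdot 10^{9}$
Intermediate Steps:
$A = - \frac{116372}{38791}$ ($A = -3 + \frac{1}{-2855 + 41646} = -3 + \frac{1}{38791} = - \frac{116372}{38791} \approx -3.0$)
$\left(A - 23617\right) \left(47485 - \frac{45773}{22136}\right) = \left(- \frac{116372}{38791} - 23617\right) \left(47485 - \frac{45773}{22136}\right) = - \frac{916243419 \left(47485 - \frac{45773}{22136}\right)}{38791} = \left(- \frac{916243419}{38791}\right) \frac{1051082187}{22136} = - \frac{963047136666877353}{858677576}$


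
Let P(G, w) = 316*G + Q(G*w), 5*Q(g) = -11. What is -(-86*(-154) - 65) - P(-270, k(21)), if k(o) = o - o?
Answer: 360716/5 ≈ 72143.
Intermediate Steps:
k(o) = 0
Q(g) = -11/5 (Q(g) = (⅕)*(-11) = -11/5)
P(G, w) = -11/5 + 316*G (P(G, w) = 316*G - 11/5 = -11/5 + 316*G)
-(-86*(-154) - 65) - P(-270, k(21)) = -(-86*(-154) - 65) - (-11/5 + 316*(-270)) = -(13244 - 65) - (-11/5 - 85320) = -1*13179 - 1*(-426611/5) = -13179 + 426611/5 = 360716/5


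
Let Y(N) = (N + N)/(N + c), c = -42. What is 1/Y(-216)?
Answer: 43/72 ≈ 0.59722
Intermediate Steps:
Y(N) = 2*N/(-42 + N) (Y(N) = (N + N)/(N - 42) = (2*N)/(-42 + N) = 2*N/(-42 + N))
1/Y(-216) = 1/(2*(-216)/(-42 - 216)) = 1/(2*(-216)/(-258)) = 1/(2*(-216)*(-1/258)) = 1/(72/43) = 43/72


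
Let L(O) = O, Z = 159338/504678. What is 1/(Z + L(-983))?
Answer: -252339/247969568 ≈ -0.0010176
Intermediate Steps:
Z = 79669/252339 (Z = 159338*(1/504678) = 79669/252339 ≈ 0.31572)
1/(Z + L(-983)) = 1/(79669/252339 - 983) = 1/(-247969568/252339) = -252339/247969568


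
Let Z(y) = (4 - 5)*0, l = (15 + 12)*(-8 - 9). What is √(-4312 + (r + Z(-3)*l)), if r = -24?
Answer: 4*I*√271 ≈ 65.848*I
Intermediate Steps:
l = -459 (l = 27*(-17) = -459)
Z(y) = 0 (Z(y) = -1*0 = 0)
√(-4312 + (r + Z(-3)*l)) = √(-4312 + (-24 + 0*(-459))) = √(-4312 + (-24 + 0)) = √(-4312 - 24) = √(-4336) = 4*I*√271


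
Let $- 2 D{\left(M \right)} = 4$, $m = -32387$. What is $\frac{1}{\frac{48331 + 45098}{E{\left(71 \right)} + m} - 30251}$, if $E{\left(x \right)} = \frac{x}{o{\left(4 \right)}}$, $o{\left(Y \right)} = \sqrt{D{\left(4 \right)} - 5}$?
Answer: $\frac{- 71 \sqrt{7} + 226709 i}{- 6858827962 i + 2147821 \sqrt{7}} \approx -3.3054 \cdot 10^{-5} - 2.6115 \cdot 10^{-12} i$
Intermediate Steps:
$D{\left(M \right)} = -2$ ($D{\left(M \right)} = \left(- \frac{1}{2}\right) 4 = -2$)
$o{\left(Y \right)} = i \sqrt{7}$ ($o{\left(Y \right)} = \sqrt{-2 - 5} = \sqrt{-7} = i \sqrt{7}$)
$E{\left(x \right)} = - \frac{i x \sqrt{7}}{7}$ ($E{\left(x \right)} = \frac{x}{i \sqrt{7}} = x \left(- \frac{i \sqrt{7}}{7}\right) = - \frac{i x \sqrt{7}}{7}$)
$\frac{1}{\frac{48331 + 45098}{E{\left(71 \right)} + m} - 30251} = \frac{1}{\frac{48331 + 45098}{\left(- \frac{1}{7}\right) i 71 \sqrt{7} - 32387} - 30251} = \frac{1}{\frac{93429}{- \frac{71 i \sqrt{7}}{7} - 32387} - 30251} = \frac{1}{\frac{93429}{-32387 - \frac{71 i \sqrt{7}}{7}} - 30251} = \frac{1}{-30251 + \frac{93429}{-32387 - \frac{71 i \sqrt{7}}{7}}}$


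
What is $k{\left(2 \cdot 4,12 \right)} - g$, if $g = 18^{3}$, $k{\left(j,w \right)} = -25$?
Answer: $-5857$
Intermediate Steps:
$g = 5832$
$k{\left(2 \cdot 4,12 \right)} - g = -25 - 5832 = -5857$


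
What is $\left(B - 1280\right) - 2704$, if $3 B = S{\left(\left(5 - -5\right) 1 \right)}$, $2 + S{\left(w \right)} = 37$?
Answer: $- \frac{11917}{3} \approx -3972.3$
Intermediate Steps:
$S{\left(w \right)} = 35$ ($S{\left(w \right)} = -2 + 37 = 35$)
$B = \frac{35}{3}$ ($B = \frac{1}{3} \cdot 35 = \frac{35}{3} \approx 11.667$)
$\left(B - 1280\right) - 2704 = \left(\frac{35}{3} - 1280\right) - 2704 = - \frac{3805}{3} - 2704 = - \frac{11917}{3}$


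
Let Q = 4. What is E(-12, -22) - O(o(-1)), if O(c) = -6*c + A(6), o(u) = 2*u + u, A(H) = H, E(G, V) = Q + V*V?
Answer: 464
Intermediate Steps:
E(G, V) = 4 + V² (E(G, V) = 4 + V*V = 4 + V²)
o(u) = 3*u
O(c) = 6 - 6*c (O(c) = -6*c + 6 = 6 - 6*c)
E(-12, -22) - O(o(-1)) = (4 + (-22)²) - (6 - 18*(-1)) = (4 + 484) - (6 - 6*(-3)) = 488 - (6 + 18) = 488 - 1*24 = 488 - 24 = 464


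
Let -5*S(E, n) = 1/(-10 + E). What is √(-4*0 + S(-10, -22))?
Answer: ⅒ ≈ 0.10000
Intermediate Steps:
S(E, n) = -1/(5*(-10 + E))
√(-4*0 + S(-10, -22)) = √(-4*0 - 1/(-50 + 5*(-10))) = √(0 - 1/(-50 - 50)) = √(0 - 1/(-100)) = √(0 - 1*(-1/100)) = √(0 + 1/100) = √(1/100) = ⅒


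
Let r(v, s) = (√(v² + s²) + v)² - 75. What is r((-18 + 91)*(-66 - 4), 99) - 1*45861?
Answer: 52188065 - 10220*√26121901 ≈ -45935.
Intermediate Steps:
r(v, s) = -75 + (v + √(s² + v²))² (r(v, s) = (√(s² + v²) + v)² - 75 = (v + √(s² + v²))² - 75 = -75 + (v + √(s² + v²))²)
r((-18 + 91)*(-66 - 4), 99) - 1*45861 = (-75 + ((-18 + 91)*(-66 - 4) + √(99² + ((-18 + 91)*(-66 - 4))²))²) - 1*45861 = (-75 + (73*(-70) + √(9801 + (73*(-70))²))²) - 45861 = (-75 + (-5110 + √(9801 + (-5110)²))²) - 45861 = (-75 + (-5110 + √(9801 + 26112100))²) - 45861 = (-75 + (-5110 + √26121901)²) - 45861 = -45936 + (-5110 + √26121901)²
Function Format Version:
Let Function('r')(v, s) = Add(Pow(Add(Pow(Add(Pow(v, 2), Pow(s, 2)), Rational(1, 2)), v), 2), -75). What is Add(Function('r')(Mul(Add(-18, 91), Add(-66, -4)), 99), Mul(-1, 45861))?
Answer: Add(52188065, Mul(-10220, Pow(26121901, Rational(1, 2)))) ≈ -45935.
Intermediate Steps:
Function('r')(v, s) = Add(-75, Pow(Add(v, Pow(Add(Pow(s, 2), Pow(v, 2)), Rational(1, 2))), 2)) (Function('r')(v, s) = Add(Pow(Add(Pow(Add(Pow(s, 2), Pow(v, 2)), Rational(1, 2)), v), 2), -75) = Add(Pow(Add(v, Pow(Add(Pow(s, 2), Pow(v, 2)), Rational(1, 2))), 2), -75) = Add(-75, Pow(Add(v, Pow(Add(Pow(s, 2), Pow(v, 2)), Rational(1, 2))), 2)))
Add(Function('r')(Mul(Add(-18, 91), Add(-66, -4)), 99), Mul(-1, 45861)) = Add(Add(-75, Pow(Add(Mul(Add(-18, 91), Add(-66, -4)), Pow(Add(Pow(99, 2), Pow(Mul(Add(-18, 91), Add(-66, -4)), 2)), Rational(1, 2))), 2)), Mul(-1, 45861)) = Add(Add(-75, Pow(Add(Mul(73, -70), Pow(Add(9801, Pow(Mul(73, -70), 2)), Rational(1, 2))), 2)), -45861) = Add(Add(-75, Pow(Add(-5110, Pow(Add(9801, Pow(-5110, 2)), Rational(1, 2))), 2)), -45861) = Add(Add(-75, Pow(Add(-5110, Pow(Add(9801, 26112100), Rational(1, 2))), 2)), -45861) = Add(Add(-75, Pow(Add(-5110, Pow(26121901, Rational(1, 2))), 2)), -45861) = Add(-45936, Pow(Add(-5110, Pow(26121901, Rational(1, 2))), 2))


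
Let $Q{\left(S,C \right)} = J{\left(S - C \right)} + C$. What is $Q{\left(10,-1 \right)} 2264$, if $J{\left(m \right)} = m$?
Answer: $22640$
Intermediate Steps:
$Q{\left(S,C \right)} = S$ ($Q{\left(S,C \right)} = \left(S - C\right) + C = S$)
$Q{\left(10,-1 \right)} 2264 = 10 \cdot 2264 = 22640$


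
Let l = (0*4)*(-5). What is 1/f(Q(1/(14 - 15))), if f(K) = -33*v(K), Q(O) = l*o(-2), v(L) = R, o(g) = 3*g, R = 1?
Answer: -1/33 ≈ -0.030303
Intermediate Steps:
v(L) = 1
l = 0 (l = 0*(-5) = 0)
Q(O) = 0 (Q(O) = 0*(3*(-2)) = 0*(-6) = 0)
f(K) = -33 (f(K) = -33*1 = -33)
1/f(Q(1/(14 - 15))) = 1/(-33) = -1/33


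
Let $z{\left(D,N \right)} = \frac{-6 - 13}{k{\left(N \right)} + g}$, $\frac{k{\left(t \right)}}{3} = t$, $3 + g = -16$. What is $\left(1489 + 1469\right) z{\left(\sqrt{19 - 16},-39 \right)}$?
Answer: $\frac{1653}{4} \approx 413.25$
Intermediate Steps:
$g = -19$ ($g = -3 - 16 = -19$)
$k{\left(t \right)} = 3 t$
$z{\left(D,N \right)} = - \frac{19}{-19 + 3 N}$ ($z{\left(D,N \right)} = \frac{-6 - 13}{3 N - 19} = - \frac{19}{-19 + 3 N}$)
$\left(1489 + 1469\right) z{\left(\sqrt{19 - 16},-39 \right)} = \left(1489 + 1469\right) \left(- \frac{19}{-19 + 3 \left(-39\right)}\right) = 2958 \left(- \frac{19}{-19 - 117}\right) = 2958 \left(- \frac{19}{-136}\right) = 2958 \left(\left(-19\right) \left(- \frac{1}{136}\right)\right) = 2958 \cdot \frac{19}{136} = \frac{1653}{4}$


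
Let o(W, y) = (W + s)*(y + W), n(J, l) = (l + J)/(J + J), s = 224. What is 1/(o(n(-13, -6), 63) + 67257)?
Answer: 676/55147583 ≈ 1.2258e-5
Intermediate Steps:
n(J, l) = (J + l)/(2*J) (n(J, l) = (J + l)/((2*J)) = (J + l)*(1/(2*J)) = (J + l)/(2*J))
o(W, y) = (224 + W)*(W + y) (o(W, y) = (W + 224)*(y + W) = (224 + W)*(W + y))
1/(o(n(-13, -6), 63) + 67257) = 1/((((½)*(-13 - 6)/(-13))² + 224*((½)*(-13 - 6)/(-13)) + 224*63 + ((½)*(-13 - 6)/(-13))*63) + 67257) = 1/((((½)*(-1/13)*(-19))² + 224*((½)*(-1/13)*(-19)) + 14112 + ((½)*(-1/13)*(-19))*63) + 67257) = 1/(((19/26)² + 224*(19/26) + 14112 + (19/26)*63) + 67257) = 1/((361/676 + 2128/13 + 14112 + 1197/26) + 67257) = 1/(9681851/676 + 67257) = 1/(55147583/676) = 676/55147583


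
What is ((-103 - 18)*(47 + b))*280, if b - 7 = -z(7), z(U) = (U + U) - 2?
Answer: -1422960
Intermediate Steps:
z(U) = -2 + 2*U (z(U) = 2*U - 2 = -2 + 2*U)
b = -5 (b = 7 - (-2 + 2*7) = 7 - (-2 + 14) = 7 - 1*12 = 7 - 12 = -5)
((-103 - 18)*(47 + b))*280 = ((-103 - 18)*(47 - 5))*280 = -121*42*280 = -5082*280 = -1422960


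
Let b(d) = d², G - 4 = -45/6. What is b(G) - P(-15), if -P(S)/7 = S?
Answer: -371/4 ≈ -92.750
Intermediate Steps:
P(S) = -7*S
G = -7/2 (G = 4 - 45/6 = 4 - 45*⅙ = 4 - 15/2 = -7/2 ≈ -3.5000)
b(G) - P(-15) = (-7/2)² - (-7)*(-15) = 49/4 - 1*105 = 49/4 - 105 = -371/4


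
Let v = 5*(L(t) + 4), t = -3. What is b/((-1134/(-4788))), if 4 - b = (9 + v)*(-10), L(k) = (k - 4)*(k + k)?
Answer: 10108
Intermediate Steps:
L(k) = 2*k*(-4 + k) (L(k) = (-4 + k)*(2*k) = 2*k*(-4 + k))
v = 230 (v = 5*(2*(-3)*(-4 - 3) + 4) = 5*(2*(-3)*(-7) + 4) = 5*(42 + 4) = 5*46 = 230)
b = 2394 (b = 4 - (9 + 230)*(-10) = 4 - 239*(-10) = 4 - 1*(-2390) = 4 + 2390 = 2394)
b/((-1134/(-4788))) = 2394/((-1134/(-4788))) = 2394/((-1134*(-1/4788))) = 2394/(9/38) = 2394*(38/9) = 10108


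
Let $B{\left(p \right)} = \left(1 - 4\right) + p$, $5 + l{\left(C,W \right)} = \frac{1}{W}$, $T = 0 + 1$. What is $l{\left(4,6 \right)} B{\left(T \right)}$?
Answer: $\frac{29}{3} \approx 9.6667$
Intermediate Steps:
$T = 1$
$l{\left(C,W \right)} = -5 + \frac{1}{W}$
$B{\left(p \right)} = -3 + p$
$l{\left(4,6 \right)} B{\left(T \right)} = \left(-5 + \frac{1}{6}\right) \left(-3 + 1\right) = \left(-5 + \frac{1}{6}\right) \left(-2\right) = \left(- \frac{29}{6}\right) \left(-2\right) = \frac{29}{3}$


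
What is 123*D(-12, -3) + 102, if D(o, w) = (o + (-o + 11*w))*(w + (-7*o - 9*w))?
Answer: -438270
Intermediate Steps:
D(o, w) = 11*w*(-8*w - 7*o) (D(o, w) = (11*w)*(w + (-9*w - 7*o)) = (11*w)*(-8*w - 7*o) = 11*w*(-8*w - 7*o))
123*D(-12, -3) + 102 = 123*(-11*(-3)*(7*(-12) + 8*(-3))) + 102 = 123*(-11*(-3)*(-84 - 24)) + 102 = 123*(-11*(-3)*(-108)) + 102 = 123*(-3564) + 102 = -438372 + 102 = -438270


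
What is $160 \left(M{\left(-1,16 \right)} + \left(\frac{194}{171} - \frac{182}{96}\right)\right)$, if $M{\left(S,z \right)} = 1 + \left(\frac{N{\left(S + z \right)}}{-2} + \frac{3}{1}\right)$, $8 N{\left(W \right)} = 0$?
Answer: $\frac{88610}{171} \approx 518.19$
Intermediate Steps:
$N{\left(W \right)} = 0$ ($N{\left(W \right)} = \frac{1}{8} \cdot 0 = 0$)
$M{\left(S,z \right)} = 4$ ($M{\left(S,z \right)} = 1 + \left(\frac{0}{-2} + \frac{3}{1}\right) = 1 + \left(0 \left(- \frac{1}{2}\right) + 3 \cdot 1\right) = 1 + \left(0 + 3\right) = 1 + 3 = 4$)
$160 \left(M{\left(-1,16 \right)} + \left(\frac{194}{171} - \frac{182}{96}\right)\right) = 160 \left(4 + \left(\frac{194}{171} - \frac{182}{96}\right)\right) = 160 \left(4 + \left(194 \cdot \frac{1}{171} - \frac{91}{48}\right)\right) = 160 \left(4 + \left(\frac{194}{171} - \frac{91}{48}\right)\right) = 160 \left(4 - \frac{2083}{2736}\right) = 160 \cdot \frac{8861}{2736} = \frac{88610}{171}$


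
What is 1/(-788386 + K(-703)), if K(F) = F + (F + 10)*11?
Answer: -1/796712 ≈ -1.2552e-6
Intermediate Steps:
K(F) = 110 + 12*F (K(F) = F + (10 + F)*11 = F + (110 + 11*F) = 110 + 12*F)
1/(-788386 + K(-703)) = 1/(-788386 + (110 + 12*(-703))) = 1/(-788386 + (110 - 8436)) = 1/(-788386 - 8326) = 1/(-796712) = -1/796712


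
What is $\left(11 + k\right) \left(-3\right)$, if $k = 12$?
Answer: $-69$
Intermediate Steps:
$\left(11 + k\right) \left(-3\right) = \left(11 + 12\right) \left(-3\right) = 23 \left(-3\right) = -69$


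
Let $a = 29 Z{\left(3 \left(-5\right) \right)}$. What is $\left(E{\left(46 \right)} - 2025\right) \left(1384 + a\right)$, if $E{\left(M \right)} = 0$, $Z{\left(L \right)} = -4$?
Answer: $-2567700$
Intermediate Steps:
$a = -116$ ($a = 29 \left(-4\right) = -116$)
$\left(E{\left(46 \right)} - 2025\right) \left(1384 + a\right) = \left(0 - 2025\right) \left(1384 - 116\right) = \left(-2025\right) 1268 = -2567700$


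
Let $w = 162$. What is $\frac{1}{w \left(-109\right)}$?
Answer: $- \frac{1}{17658} \approx -5.6632 \cdot 10^{-5}$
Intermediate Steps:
$\frac{1}{w \left(-109\right)} = \frac{1}{162 \left(-109\right)} = \frac{1}{-17658} = - \frac{1}{17658}$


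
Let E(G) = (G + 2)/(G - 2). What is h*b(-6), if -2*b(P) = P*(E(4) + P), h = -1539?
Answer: 13851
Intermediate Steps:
E(G) = (2 + G)/(-2 + G)
b(P) = -P*(3 + P)/2 (b(P) = -P*((2 + 4)/(-2 + 4) + P)/2 = -P*(6/2 + P)/2 = -P*((½)*6 + P)/2 = -P*(3 + P)/2)
h*b(-6) = -(-1539)*(-6)*(3 - 6)/2 = -(-1539)*(-6)*(-3)/2 = -1539*(-9) = 13851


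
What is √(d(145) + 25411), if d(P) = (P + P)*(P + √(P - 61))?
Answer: √(67461 + 580*√21) ≈ 264.80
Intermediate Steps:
d(P) = 2*P*(P + √(-61 + P)) (d(P) = (2*P)*(P + √(-61 + P)) = 2*P*(P + √(-61 + P)))
√(d(145) + 25411) = √(2*145*(145 + √(-61 + 145)) + 25411) = √(2*145*(145 + √84) + 25411) = √(2*145*(145 + 2*√21) + 25411) = √((42050 + 580*√21) + 25411) = √(67461 + 580*√21)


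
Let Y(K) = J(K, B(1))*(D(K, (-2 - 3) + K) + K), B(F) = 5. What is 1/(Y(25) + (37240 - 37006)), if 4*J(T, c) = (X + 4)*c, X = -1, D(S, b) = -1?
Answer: 1/324 ≈ 0.0030864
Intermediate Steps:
J(T, c) = 3*c/4 (J(T, c) = ((-1 + 4)*c)/4 = (3*c)/4 = 3*c/4)
Y(K) = -15/4 + 15*K/4 (Y(K) = ((¾)*5)*(-1 + K) = 15*(-1 + K)/4 = -15/4 + 15*K/4)
1/(Y(25) + (37240 - 37006)) = 1/((-15/4 + (15/4)*25) + (37240 - 37006)) = 1/((-15/4 + 375/4) + 234) = 1/(90 + 234) = 1/324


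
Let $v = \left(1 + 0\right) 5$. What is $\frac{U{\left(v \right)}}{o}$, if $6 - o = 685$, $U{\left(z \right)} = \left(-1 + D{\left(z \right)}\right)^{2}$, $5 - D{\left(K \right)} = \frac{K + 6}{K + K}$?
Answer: $- \frac{841}{67900} \approx -0.012386$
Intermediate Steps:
$D{\left(K \right)} = 5 - \frac{6 + K}{2 K}$ ($D{\left(K \right)} = 5 - \frac{K + 6}{K + K} = 5 - \frac{6 + K}{2 K}$)
$v = 5$ ($v = 1 \cdot 5 = 5$)
$U{\left(z \right)} = \left(\frac{7}{2} - \frac{3}{z}\right)^{2}$ ($U{\left(z \right)} = \left(-1 + \left(\frac{9}{2} - \frac{3}{z}\right)\right)^{2} = \left(\frac{7}{2} - \frac{3}{z}\right)^{2}$)
$o = -679$ ($o = 6 - 685 = -679$)
$\frac{U{\left(v \right)}}{o} = \frac{\frac{1}{4} \cdot \frac{1}{25} \left(-6 + 7 \cdot 5\right)^{2}}{-679} = \frac{1}{4} \cdot \frac{1}{25} \left(-6 + 35\right)^{2} \left(- \frac{1}{679}\right) = \frac{1}{4} \cdot \frac{1}{25} \cdot 29^{2} \left(- \frac{1}{679}\right) = \frac{1}{4} \cdot \frac{1}{25} \cdot 841 \left(- \frac{1}{679}\right) = \frac{841}{100} \left(- \frac{1}{679}\right) = - \frac{841}{67900}$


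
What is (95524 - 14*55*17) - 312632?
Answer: -230198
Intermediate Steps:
(95524 - 14*55*17) - 312632 = (95524 - 770*17) - 312632 = (95524 - 13090) - 312632 = 82434 - 312632 = -230198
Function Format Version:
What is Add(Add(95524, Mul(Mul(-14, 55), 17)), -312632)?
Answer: -230198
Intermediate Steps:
Add(Add(95524, Mul(Mul(-14, 55), 17)), -312632) = Add(Add(95524, Mul(-770, 17)), -312632) = Add(Add(95524, -13090), -312632) = Add(82434, -312632) = -230198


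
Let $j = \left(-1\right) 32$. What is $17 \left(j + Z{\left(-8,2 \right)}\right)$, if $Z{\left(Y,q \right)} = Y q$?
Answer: $-816$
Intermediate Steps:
$j = -32$
$17 \left(j + Z{\left(-8,2 \right)}\right) = 17 \left(-32 - 16\right) = 17 \left(-48\right) = -816$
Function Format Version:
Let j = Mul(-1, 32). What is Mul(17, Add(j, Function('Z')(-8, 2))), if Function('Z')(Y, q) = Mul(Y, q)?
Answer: -816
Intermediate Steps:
j = -32
Mul(17, Add(j, Function('Z')(-8, 2))) = Mul(17, Add(-32, Mul(-8, 2))) = Mul(17, Add(-32, -16)) = Mul(17, -48) = -816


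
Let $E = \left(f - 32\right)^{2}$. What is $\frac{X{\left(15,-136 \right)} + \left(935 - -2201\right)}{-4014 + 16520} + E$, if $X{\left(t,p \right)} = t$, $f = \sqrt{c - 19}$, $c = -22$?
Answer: $\frac{12296549}{12506} - 64 i \sqrt{41} \approx 983.25 - 409.8 i$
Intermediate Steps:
$f = i \sqrt{41}$ ($f = \sqrt{-22 - 19} = \sqrt{-41} = i \sqrt{41} \approx 6.4031 i$)
$E = \left(-32 + i \sqrt{41}\right)^{2}$ ($E = \left(i \sqrt{41} - 32\right)^{2} = \left(-32 + i \sqrt{41}\right)^{2} \approx 983.0 - 409.8 i$)
$\frac{X{\left(15,-136 \right)} + \left(935 - -2201\right)}{-4014 + 16520} + E = \frac{15 + \left(935 - -2201\right)}{-4014 + 16520} + \left(32 - i \sqrt{41}\right)^{2} = \frac{15 + \left(935 + 2201\right)}{12506} + \left(32 - i \sqrt{41}\right)^{2} = \left(15 + 3136\right) \frac{1}{12506} + \left(32 - i \sqrt{41}\right)^{2} = 3151 \cdot \frac{1}{12506} + \left(32 - i \sqrt{41}\right)^{2} = \frac{3151}{12506} + \left(32 - i \sqrt{41}\right)^{2}$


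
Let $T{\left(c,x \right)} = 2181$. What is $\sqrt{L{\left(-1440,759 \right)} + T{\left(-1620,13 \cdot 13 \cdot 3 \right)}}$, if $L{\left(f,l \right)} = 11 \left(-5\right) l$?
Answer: $6 i \sqrt{1099} \approx 198.91 i$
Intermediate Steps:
$L{\left(f,l \right)} = - 55 l$
$\sqrt{L{\left(-1440,759 \right)} + T{\left(-1620,13 \cdot 13 \cdot 3 \right)}} = \sqrt{\left(-55\right) 759 + 2181} = \sqrt{-41745 + 2181} = \sqrt{-39564} = 6 i \sqrt{1099}$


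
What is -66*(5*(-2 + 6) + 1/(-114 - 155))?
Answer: -355014/269 ≈ -1319.8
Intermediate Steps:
-66*(5*(-2 + 6) + 1/(-114 - 155)) = -66*(5*4 + 1/(-269)) = -66*(20 - 1/269) = -66*5379/269 = -355014/269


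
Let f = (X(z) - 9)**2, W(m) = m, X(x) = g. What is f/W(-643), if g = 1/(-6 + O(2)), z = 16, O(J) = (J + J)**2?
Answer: -7921/64300 ≈ -0.12319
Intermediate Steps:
O(J) = 4*J**2 (O(J) = (2*J)**2 = 4*J**2)
g = 1/10 (g = 1/(-6 + 4*2**2) = 1/(-6 + 4*4) = 1/(-6 + 16) = 1/10 ≈ 0.10000)
X(x) = 1/10
f = 7921/100 (f = (1/10 - 9)**2 = (-89/10)**2 = 7921/100 ≈ 79.210)
f/W(-643) = (7921/100)/(-643) = (7921/100)*(-1/643) = -7921/64300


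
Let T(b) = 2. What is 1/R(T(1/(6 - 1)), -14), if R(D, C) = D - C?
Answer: 1/16 ≈ 0.062500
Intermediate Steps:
1/R(T(1/(6 - 1)), -14) = 1/(2 - 1*(-14)) = 1/(2 + 14) = 1/16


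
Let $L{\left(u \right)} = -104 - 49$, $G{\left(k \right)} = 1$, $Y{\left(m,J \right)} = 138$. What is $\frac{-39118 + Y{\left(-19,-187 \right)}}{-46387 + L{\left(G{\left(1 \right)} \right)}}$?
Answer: $\frac{1949}{2327} \approx 0.83756$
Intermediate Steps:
$L{\left(u \right)} = -153$
$\frac{-39118 + Y{\left(-19,-187 \right)}}{-46387 + L{\left(G{\left(1 \right)} \right)}} = \frac{-39118 + 138}{-46387 - 153} = - \frac{38980}{-46540} = \left(-38980\right) \left(- \frac{1}{46540}\right) = \frac{1949}{2327}$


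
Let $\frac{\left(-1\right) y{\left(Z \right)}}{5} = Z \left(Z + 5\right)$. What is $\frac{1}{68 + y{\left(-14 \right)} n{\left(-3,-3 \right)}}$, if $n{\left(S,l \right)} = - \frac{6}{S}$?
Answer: $- \frac{1}{1192} \approx -0.00083893$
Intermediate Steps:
$y{\left(Z \right)} = - 5 Z \left(5 + Z\right)$ ($y{\left(Z \right)} = - 5 Z \left(Z + 5\right) = - 5 Z \left(5 + Z\right)$)
$\frac{1}{68 + y{\left(-14 \right)} n{\left(-3,-3 \right)}} = \frac{1}{68 + \left(-5\right) \left(-14\right) \left(5 - 14\right) \left(- \frac{6}{-3}\right)} = \frac{1}{68 + \left(-5\right) \left(-14\right) \left(-9\right) \left(\left(-6\right) \left(- \frac{1}{3}\right)\right)} = \frac{1}{68 - 1260} = \frac{1}{-1192} = - \frac{1}{1192}$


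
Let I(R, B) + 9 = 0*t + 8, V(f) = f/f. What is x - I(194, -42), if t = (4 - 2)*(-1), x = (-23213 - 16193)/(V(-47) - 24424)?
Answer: 63829/24423 ≈ 2.6135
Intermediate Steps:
V(f) = 1
x = 39406/24423 (x = (-23213 - 16193)/(1 - 24424) = -39406/(-24423) = -39406*(-1/24423) = 39406/24423 ≈ 1.6135)
t = -2 (t = 2*(-1) = -2)
I(R, B) = -1 (I(R, B) = -9 + (0*(-2) + 8) = -9 + (0 + 8) = -9 + 8 = -1)
x - I(194, -42) = 39406/24423 - 1*(-1) = 39406/24423 + 1 = 63829/24423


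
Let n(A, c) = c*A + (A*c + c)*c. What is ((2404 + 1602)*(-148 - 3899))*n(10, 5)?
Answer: -5268991650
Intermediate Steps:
n(A, c) = A*c + c*(c + A*c) (n(A, c) = A*c + (c + A*c)*c = A*c + c*(c + A*c))
((2404 + 1602)*(-148 - 3899))*n(10, 5) = ((2404 + 1602)*(-148 - 3899))*(5*(10 + 5 + 10*5)) = (4006*(-4047))*(5*(10 + 5 + 50)) = -81061410*65 = -16212282*325 = -5268991650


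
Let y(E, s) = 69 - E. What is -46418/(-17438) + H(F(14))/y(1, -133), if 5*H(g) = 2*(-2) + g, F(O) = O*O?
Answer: 2391277/741115 ≈ 3.2266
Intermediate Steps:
F(O) = O**2
H(g) = -4/5 + g/5 (H(g) = (2*(-2) + g)/5 = (-4 + g)/5 = -4/5 + g/5)
-46418/(-17438) + H(F(14))/y(1, -133) = -46418/(-17438) + (-4/5 + (1/5)*14**2)/(69 - 1*1) = -46418*(-1/17438) + (-4/5 + (1/5)*196)/(69 - 1) = 23209/8719 + (-4/5 + 196/5)/68 = 23209/8719 + (192/5)*(1/68) = 23209/8719 + 48/85 = 2391277/741115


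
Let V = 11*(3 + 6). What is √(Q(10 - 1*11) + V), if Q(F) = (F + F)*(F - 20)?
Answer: √141 ≈ 11.874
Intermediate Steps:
Q(F) = 2*F*(-20 + F) (Q(F) = (2*F)*(-20 + F) = 2*F*(-20 + F))
V = 99 (V = 11*9 = 99)
√(Q(10 - 1*11) + V) = √(2*(10 - 1*11)*(-20 + (10 - 1*11)) + 99) = √(2*(10 - 11)*(-20 + (10 - 11)) + 99) = √(2*(-1)*(-20 - 1) + 99) = √(2*(-1)*(-21) + 99) = √(42 + 99) = √141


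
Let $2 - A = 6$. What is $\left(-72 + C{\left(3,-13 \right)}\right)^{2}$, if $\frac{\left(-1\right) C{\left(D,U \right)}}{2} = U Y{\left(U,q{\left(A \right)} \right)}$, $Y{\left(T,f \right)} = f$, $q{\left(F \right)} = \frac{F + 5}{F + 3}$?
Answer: $9604$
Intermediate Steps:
$A = -4$ ($A = 2 - 6 = -4$)
$q{\left(F \right)} = \frac{5 + F}{3 + F}$
$C{\left(D,U \right)} = 2 U$ ($C{\left(D,U \right)} = - 2 U \frac{5 - 4}{3 - 4} = - 2 U \frac{1}{-1} \cdot 1 = - 2 U \left(\left(-1\right) 1\right) = - 2 U \left(-1\right) = - 2 \left(- U\right) = 2 U$)
$\left(-72 + C{\left(3,-13 \right)}\right)^{2} = \left(-72 + 2 \left(-13\right)\right)^{2} = \left(-72 - 26\right)^{2} = \left(-98\right)^{2} = 9604$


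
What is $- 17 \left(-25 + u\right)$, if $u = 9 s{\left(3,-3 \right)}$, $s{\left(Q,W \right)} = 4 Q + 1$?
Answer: $-1564$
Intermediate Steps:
$s{\left(Q,W \right)} = 1 + 4 Q$
$u = 117$ ($u = 9 \left(1 + 4 \cdot 3\right) = 9 \left(1 + 12\right) = 9 \cdot 13 = 117$)
$- 17 \left(-25 + u\right) = - 17 \left(-25 + 117\right) = \left(-17\right) 92 = -1564$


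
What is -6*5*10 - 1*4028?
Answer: -4328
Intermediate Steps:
-6*5*10 - 1*4028 = -1*30*10 - 4028 = -30*10 - 4028 = -300 - 4028 = -4328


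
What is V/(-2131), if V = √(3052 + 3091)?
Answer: -√6143/2131 ≈ -0.036780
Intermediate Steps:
V = √6143 ≈ 78.377
V/(-2131) = √6143/(-2131) = √6143*(-1/2131) = -√6143/2131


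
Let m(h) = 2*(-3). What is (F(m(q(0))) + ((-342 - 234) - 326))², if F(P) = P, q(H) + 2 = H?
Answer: 824464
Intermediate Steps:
q(H) = -2 + H
m(h) = -6
(F(m(q(0))) + ((-342 - 234) - 326))² = (-6 + ((-342 - 234) - 326))² = (-6 + (-576 - 326))² = (-6 - 902)² = (-908)² = 824464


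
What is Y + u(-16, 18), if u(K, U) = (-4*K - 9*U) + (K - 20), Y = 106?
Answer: -28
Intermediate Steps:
u(K, U) = -20 - 9*U - 3*K (u(K, U) = (-9*U - 4*K) + (-20 + K) = -20 - 9*U - 3*K)
Y + u(-16, 18) = 106 + (-20 - 9*18 - 3*(-16)) = 106 + (-20 - 162 + 48) = 106 - 134 = -28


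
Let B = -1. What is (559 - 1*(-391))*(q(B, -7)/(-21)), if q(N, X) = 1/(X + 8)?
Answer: -950/21 ≈ -45.238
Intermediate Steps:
q(N, X) = 1/(8 + X)
(559 - 1*(-391))*(q(B, -7)/(-21)) = (559 - 1*(-391))*(1/((8 - 7)*(-21))) = (559 + 391)*(-1/21/1) = 950*(1*(-1/21)) = 950*(-1/21) = -950/21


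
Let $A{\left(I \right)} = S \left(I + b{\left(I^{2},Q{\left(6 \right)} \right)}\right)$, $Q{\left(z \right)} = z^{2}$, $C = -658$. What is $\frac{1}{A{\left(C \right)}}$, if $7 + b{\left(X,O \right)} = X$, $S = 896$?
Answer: $\frac{1}{387339904} \approx 2.5817 \cdot 10^{-9}$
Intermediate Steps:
$b{\left(X,O \right)} = -7 + X$
$A{\left(I \right)} = -6272 + 896 I + 896 I^{2}$ ($A{\left(I \right)} = 896 \left(I + \left(-7 + I^{2}\right)\right) = 896 \left(-7 + I + I^{2}\right) = -6272 + 896 I + 896 I^{2}$)
$\frac{1}{A{\left(C \right)}} = \frac{1}{-6272 + 896 \left(-658\right) + 896 \left(-658\right)^{2}} = \frac{1}{-6272 - 589568 + 896 \cdot 432964} = \frac{1}{-6272 - 589568 + 387935744} = \frac{1}{387339904}$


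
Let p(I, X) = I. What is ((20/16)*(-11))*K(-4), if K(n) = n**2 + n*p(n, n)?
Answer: -440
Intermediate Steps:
K(n) = 2*n**2 (K(n) = n**2 + n*n = n**2 + n**2 = 2*n**2)
((20/16)*(-11))*K(-4) = ((20/16)*(-11))*(2*(-4)**2) = ((20*(1/16))*(-11))*(2*16) = ((5/4)*(-11))*32 = -55/4*32 = -440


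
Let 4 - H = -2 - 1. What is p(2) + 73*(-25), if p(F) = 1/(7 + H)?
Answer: -25549/14 ≈ -1824.9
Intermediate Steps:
H = 7 (H = 4 - (-2 - 1) = 4 - 1*(-3) = 4 + 3 = 7)
p(F) = 1/14 (p(F) = 1/(7 + 7) = 1/14)
p(2) + 73*(-25) = 1/14 + 73*(-25) = 1/14 - 1825 = -25549/14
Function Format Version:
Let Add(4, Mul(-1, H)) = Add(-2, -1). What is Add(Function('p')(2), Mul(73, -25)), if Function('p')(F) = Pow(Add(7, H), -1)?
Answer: Rational(-25549, 14) ≈ -1824.9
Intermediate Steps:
H = 7 (H = Add(4, Mul(-1, Add(-2, -1))) = Add(4, Mul(-1, -3)) = Add(4, 3) = 7)
Function('p')(F) = Rational(1, 14) (Function('p')(F) = Pow(Add(7, 7), -1) = Pow(14, -1) = Rational(1, 14))
Add(Function('p')(2), Mul(73, -25)) = Add(Rational(1, 14), Mul(73, -25)) = Add(Rational(1, 14), -1825) = Rational(-25549, 14)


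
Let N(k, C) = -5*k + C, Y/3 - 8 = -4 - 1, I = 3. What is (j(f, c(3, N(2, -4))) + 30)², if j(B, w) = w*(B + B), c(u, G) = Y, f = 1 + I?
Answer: 10404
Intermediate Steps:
Y = 9 (Y = 24 + 3*(-4 - 1) = 24 + 3*(-5) = 24 - 15 = 9)
N(k, C) = C - 5*k
f = 4 (f = 1 + 3 = 4)
c(u, G) = 9
j(B, w) = 2*B*w (j(B, w) = w*(2*B) = 2*B*w)
(j(f, c(3, N(2, -4))) + 30)² = (2*4*9 + 30)² = (72 + 30)² = 102² = 10404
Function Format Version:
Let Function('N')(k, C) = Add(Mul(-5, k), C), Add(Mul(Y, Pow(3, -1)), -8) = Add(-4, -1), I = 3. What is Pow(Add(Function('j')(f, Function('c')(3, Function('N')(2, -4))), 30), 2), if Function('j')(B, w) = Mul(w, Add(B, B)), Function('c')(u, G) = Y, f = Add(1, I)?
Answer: 10404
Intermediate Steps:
Y = 9 (Y = Add(24, Mul(3, Add(-4, -1))) = Add(24, Mul(3, -5)) = Add(24, -15) = 9)
Function('N')(k, C) = Add(C, Mul(-5, k))
f = 4 (f = Add(1, 3) = 4)
Function('c')(u, G) = 9
Function('j')(B, w) = Mul(2, B, w) (Function('j')(B, w) = Mul(w, Mul(2, B)) = Mul(2, B, w))
Pow(Add(Function('j')(f, Function('c')(3, Function('N')(2, -4))), 30), 2) = Pow(Add(Mul(2, 4, 9), 30), 2) = Pow(Add(72, 30), 2) = Pow(102, 2) = 10404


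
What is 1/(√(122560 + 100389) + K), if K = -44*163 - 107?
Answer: -7279/52760892 - √222949/52760892 ≈ -0.00014691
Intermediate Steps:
K = -7279 (K = -7172 - 107 = -7279)
1/(√(122560 + 100389) + K) = 1/(√(122560 + 100389) - 7279) = 1/(√222949 - 7279) = 1/(-7279 + √222949)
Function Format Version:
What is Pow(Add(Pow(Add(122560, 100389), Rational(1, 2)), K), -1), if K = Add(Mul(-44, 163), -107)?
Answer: Add(Rational(-7279, 52760892), Mul(Rational(-1, 52760892), Pow(222949, Rational(1, 2)))) ≈ -0.00014691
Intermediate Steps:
K = -7279 (K = Add(-7172, -107) = -7279)
Pow(Add(Pow(Add(122560, 100389), Rational(1, 2)), K), -1) = Pow(Add(Pow(Add(122560, 100389), Rational(1, 2)), -7279), -1) = Pow(Add(Pow(222949, Rational(1, 2)), -7279), -1) = Pow(Add(-7279, Pow(222949, Rational(1, 2))), -1)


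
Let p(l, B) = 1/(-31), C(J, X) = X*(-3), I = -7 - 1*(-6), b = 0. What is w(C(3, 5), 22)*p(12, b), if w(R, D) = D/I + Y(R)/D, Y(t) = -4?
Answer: 244/341 ≈ 0.71554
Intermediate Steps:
I = -1 (I = -7 + 6 = -1)
C(J, X) = -3*X
p(l, B) = -1/31
w(R, D) = -D - 4/D (w(R, D) = D/(-1) - 4/D = D*(-1) - 4/D = -D - 4/D)
w(C(3, 5), 22)*p(12, b) = (-1*22 - 4/22)*(-1/31) = (-22 - 4*1/22)*(-1/31) = (-22 - 2/11)*(-1/31) = -244/11*(-1/31) = 244/341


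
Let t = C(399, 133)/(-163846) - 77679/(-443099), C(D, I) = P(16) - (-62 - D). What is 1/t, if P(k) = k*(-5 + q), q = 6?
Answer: 72599998754/12516035211 ≈ 5.8006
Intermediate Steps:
P(k) = k (P(k) = k*(-5 + 6) = k*1 = k)
C(D, I) = 78 + D (C(D, I) = 16 - (-62 - D) = 16 + (62 + D) = 78 + D)
t = 12516035211/72599998754 (t = (78 + 399)/(-163846) - 77679/(-443099) = 477*(-1/163846) - 77679*(-1/443099) = -477/163846 + 77679/443099 = 12516035211/72599998754 ≈ 0.17240)
1/t = 1/(12516035211/72599998754) = 72599998754/12516035211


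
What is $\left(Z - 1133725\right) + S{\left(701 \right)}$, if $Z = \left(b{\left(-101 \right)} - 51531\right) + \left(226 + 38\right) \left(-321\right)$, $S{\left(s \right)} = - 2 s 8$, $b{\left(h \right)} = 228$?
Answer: $-1280988$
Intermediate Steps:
$S{\left(s \right)} = - 16 s$
$Z = -136047$ ($Z = \left(228 - 51531\right) + \left(226 + 38\right) \left(-321\right) = -51303 + 264 \left(-321\right) = -51303 - 84744 = -136047$)
$\left(Z - 1133725\right) + S{\left(701 \right)} = \left(-136047 - 1133725\right) - 11216 = -1269772 - 11216 = -1280988$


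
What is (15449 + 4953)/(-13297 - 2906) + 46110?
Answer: 747099928/16203 ≈ 46109.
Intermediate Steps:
(15449 + 4953)/(-13297 - 2906) + 46110 = 20402/(-16203) + 46110 = 20402*(-1/16203) + 46110 = -20402/16203 + 46110 = 747099928/16203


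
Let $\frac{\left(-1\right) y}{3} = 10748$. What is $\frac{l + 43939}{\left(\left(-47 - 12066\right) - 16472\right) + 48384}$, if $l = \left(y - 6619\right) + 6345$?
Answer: $\frac{11421}{19799} \approx 0.57685$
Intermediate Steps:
$y = -32244$ ($y = \left(-3\right) 10748 = -32244$)
$l = -32518$ ($l = \left(-32244 - 6619\right) + 6345 = -38863 + 6345 = -32518$)
$\frac{l + 43939}{\left(\left(-47 - 12066\right) - 16472\right) + 48384} = \frac{-32518 + 43939}{\left(\left(-47 - 12066\right) - 16472\right) + 48384} = \frac{11421}{\left(-12113 - 16472\right) + 48384} = \frac{11421}{-28585 + 48384} = \frac{11421}{19799}$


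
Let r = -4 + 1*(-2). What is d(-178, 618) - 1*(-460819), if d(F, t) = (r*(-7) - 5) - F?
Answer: 461034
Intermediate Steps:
r = -6 (r = -4 - 2 = -6)
d(F, t) = 37 - F (d(F, t) = (-6*(-7) - 5) - F = (42 - 5) - F = 37 - F)
d(-178, 618) - 1*(-460819) = (37 - 1*(-178)) - 1*(-460819) = (37 + 178) + 460819 = 215 + 460819 = 461034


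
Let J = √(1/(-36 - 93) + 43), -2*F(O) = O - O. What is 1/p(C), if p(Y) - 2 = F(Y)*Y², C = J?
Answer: ½ ≈ 0.50000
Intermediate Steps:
F(O) = 0 (F(O) = -(O - O)/2 = -½*0 = 0)
J = √715434/129 (J = √(1/(-129) + 43) = √(-1/129 + 43) = √(5546/129) = √715434/129 ≈ 6.5568)
C = √715434/129 ≈ 6.5568
p(Y) = 2 (p(Y) = 2 + 0*Y² = 2 + 0 = 2)
1/p(C) = 1/2 = ½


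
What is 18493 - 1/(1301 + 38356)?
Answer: 733376900/39657 ≈ 18493.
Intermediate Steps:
18493 - 1/(1301 + 38356) = 18493 - 1/39657 = 733376900/39657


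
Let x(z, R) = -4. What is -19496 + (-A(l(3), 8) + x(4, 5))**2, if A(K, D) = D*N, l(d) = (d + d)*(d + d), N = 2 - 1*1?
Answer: -19352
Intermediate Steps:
N = 1 (N = 2 - 1 = 1)
l(d) = 4*d**2 (l(d) = (2*d)*(2*d) = 4*d**2)
A(K, D) = D (A(K, D) = D*1 = D)
-19496 + (-A(l(3), 8) + x(4, 5))**2 = -19496 + (-1*8 - 4)**2 = -19496 + (-8 - 4)**2 = -19496 + (-12)**2 = -19496 + 144 = -19352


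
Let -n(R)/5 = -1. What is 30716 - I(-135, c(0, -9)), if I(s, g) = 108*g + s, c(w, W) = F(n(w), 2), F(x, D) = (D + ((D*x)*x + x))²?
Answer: -320041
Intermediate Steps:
n(R) = 5 (n(R) = -5*(-1) = 5)
F(x, D) = (D + x + D*x²)² (F(x, D) = (D + (D*x² + x))² = (D + (x + D*x²))² = (D + x + D*x²)²)
c(w, W) = 3249 (c(w, W) = (2 + 5 + 2*5²)² = (2 + 5 + 2*25)² = (2 + 5 + 50)² = 57² = 3249)
I(s, g) = s + 108*g
30716 - I(-135, c(0, -9)) = 30716 - (-135 + 108*3249) = 30716 - (-135 + 350892) = 30716 - 1*350757 = 30716 - 350757 = -320041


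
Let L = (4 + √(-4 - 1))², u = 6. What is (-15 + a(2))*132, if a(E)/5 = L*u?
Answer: 41580 + 31680*I*√5 ≈ 41580.0 + 70839.0*I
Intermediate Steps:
L = (4 + I*√5)² (L = (4 + √(-5))² = (4 + I*√5)² ≈ 11.0 + 17.889*I)
a(E) = 30*(4 + I*√5)² (a(E) = 5*((4 + I*√5)²*6) = 5*(6*(4 + I*√5)²) = 30*(4 + I*√5)²)
(-15 + a(2))*132 = (-15 + (330 + 240*I*√5))*132 = (315 + 240*I*√5)*132 = 41580 + 31680*I*√5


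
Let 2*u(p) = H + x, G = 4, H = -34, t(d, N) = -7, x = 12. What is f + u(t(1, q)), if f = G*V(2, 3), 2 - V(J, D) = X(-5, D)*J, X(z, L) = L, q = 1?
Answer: -27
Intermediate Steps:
u(p) = -11 (u(p) = (-34 + 12)/2 = (1/2)*(-22) = -11)
V(J, D) = 2 - D*J
f = -16 (f = 4*(2 - 1*3*2) = 4*(2 - 6) = 4*(-4) = -16)
f + u(t(1, q)) = -16 - 11 = -27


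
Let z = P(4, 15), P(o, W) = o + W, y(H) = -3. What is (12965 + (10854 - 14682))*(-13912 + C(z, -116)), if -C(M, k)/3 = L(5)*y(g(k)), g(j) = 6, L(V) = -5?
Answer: -127525109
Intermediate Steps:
P(o, W) = W + o
z = 19 (z = 15 + 4 = 19)
C(M, k) = -45 (C(M, k) = -(-15)*(-3) = -3*15 = -45)
(12965 + (10854 - 14682))*(-13912 + C(z, -116)) = (12965 + (10854 - 14682))*(-13912 - 45) = (12965 - 3828)*(-13957) = 9137*(-13957) = -127525109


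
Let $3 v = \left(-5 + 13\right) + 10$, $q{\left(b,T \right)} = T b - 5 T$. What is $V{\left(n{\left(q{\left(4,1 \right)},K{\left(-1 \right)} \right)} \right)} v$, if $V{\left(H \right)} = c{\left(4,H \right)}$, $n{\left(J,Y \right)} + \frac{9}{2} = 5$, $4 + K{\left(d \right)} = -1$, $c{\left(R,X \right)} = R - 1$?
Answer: $18$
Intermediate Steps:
$c{\left(R,X \right)} = -1 + R$
$q{\left(b,T \right)} = - 5 T + T b$
$K{\left(d \right)} = -5$ ($K{\left(d \right)} = -4 - 1 = -5$)
$n{\left(J,Y \right)} = \frac{1}{2}$ ($n{\left(J,Y \right)} = - \frac{9}{2} + 5 = \frac{1}{2}$)
$V{\left(H \right)} = 3$ ($V{\left(H \right)} = -1 + 4 = 3$)
$v = 6$ ($v = \frac{\left(-5 + 13\right) + 10}{3} = \frac{8 + 10}{3} = \frac{1}{3} \cdot 18 = 6$)
$V{\left(n{\left(q{\left(4,1 \right)},K{\left(-1 \right)} \right)} \right)} v = 3 \cdot 6 = 18$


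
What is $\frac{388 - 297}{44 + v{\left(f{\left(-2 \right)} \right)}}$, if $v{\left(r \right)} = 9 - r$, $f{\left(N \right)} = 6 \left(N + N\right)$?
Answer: $\frac{13}{11} \approx 1.1818$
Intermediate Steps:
$f{\left(N \right)} = 12 N$ ($f{\left(N \right)} = 6 \cdot 2 N = 12 N$)
$\frac{388 - 297}{44 + v{\left(f{\left(-2 \right)} \right)}} = \frac{388 - 297}{44 - \left(-9 + 12 \left(-2\right)\right)} = \frac{91}{44 + \left(9 - -24\right)} = \frac{91}{44 + \left(9 + 24\right)} = \frac{91}{44 + 33} = \frac{91}{77} = 91 \cdot \frac{1}{77} = \frac{13}{11}$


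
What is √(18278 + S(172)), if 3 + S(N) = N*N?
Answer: √47859 ≈ 218.77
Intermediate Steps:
S(N) = -3 + N² (S(N) = -3 + N*N = -3 + N²)
√(18278 + S(172)) = √(18278 + (-3 + 172²)) = √(18278 + (-3 + 29584)) = √(18278 + 29581) = √47859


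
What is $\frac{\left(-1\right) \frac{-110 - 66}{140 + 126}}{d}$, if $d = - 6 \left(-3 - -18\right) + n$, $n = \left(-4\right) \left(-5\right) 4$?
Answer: $- \frac{44}{665} \approx -0.066165$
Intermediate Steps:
$n = 80$ ($n = 20 \cdot 4 = 80$)
$d = -10$ ($d = - 6 \left(-3 - -18\right) + 80 = - 6 \left(-3 + 18\right) + 80 = \left(-6\right) 15 + 80 = -90 + 80 = -10$)
$\frac{\left(-1\right) \frac{-110 - 66}{140 + 126}}{d} = \frac{\left(-1\right) \frac{-110 - 66}{140 + 126}}{-10} = - \frac{-176}{266} \left(- \frac{1}{10}\right) = \left(-1\right) \left(- \frac{88}{133}\right) \left(- \frac{1}{10}\right) = \frac{88}{133} \left(- \frac{1}{10}\right) = - \frac{44}{665}$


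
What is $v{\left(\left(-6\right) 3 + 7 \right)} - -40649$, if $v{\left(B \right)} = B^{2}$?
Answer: $40770$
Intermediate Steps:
$v{\left(\left(-6\right) 3 + 7 \right)} - -40649 = \left(\left(-6\right) 3 + 7\right)^{2} - -40649 = \left(-18 + 7\right)^{2} + 40649 = \left(-11\right)^{2} + 40649 = 121 + 40649 = 40770$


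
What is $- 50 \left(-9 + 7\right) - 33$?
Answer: $67$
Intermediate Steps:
$- 50 \left(-9 + 7\right) - 33 = \left(-50\right) \left(-2\right) - 33 = 100 - 33 = 67$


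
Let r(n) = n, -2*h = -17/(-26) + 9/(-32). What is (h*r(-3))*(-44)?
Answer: -5115/208 ≈ -24.591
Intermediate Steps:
h = -155/832 (h = -(-17/(-26) + 9/(-32))/2 = -(-17*(-1/26) + 9*(-1/32))/2 = -(17/26 - 9/32)/2 = -½*155/416 = -155/832 ≈ -0.18630)
(h*r(-3))*(-44) = -155/832*(-3)*(-44) = (465/832)*(-44) = -5115/208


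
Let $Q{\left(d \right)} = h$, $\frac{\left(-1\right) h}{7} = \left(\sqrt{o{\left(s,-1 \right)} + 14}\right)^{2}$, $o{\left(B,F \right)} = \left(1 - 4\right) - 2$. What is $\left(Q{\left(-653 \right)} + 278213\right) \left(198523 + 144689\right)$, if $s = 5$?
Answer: $95464417800$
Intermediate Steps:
$o{\left(B,F \right)} = -5$ ($o{\left(B,F \right)} = -3 - 2 = -5$)
$h = -63$ ($h = - 7 \left(\sqrt{-5 + 14}\right)^{2} = - 7 \left(\sqrt{9}\right)^{2} = - 7 \cdot 3^{2} = \left(-7\right) 9 = -63$)
$Q{\left(d \right)} = -63$
$\left(Q{\left(-653 \right)} + 278213\right) \left(198523 + 144689\right) = \left(-63 + 278213\right) \left(198523 + 144689\right) = 278150 \cdot 343212 = 95464417800$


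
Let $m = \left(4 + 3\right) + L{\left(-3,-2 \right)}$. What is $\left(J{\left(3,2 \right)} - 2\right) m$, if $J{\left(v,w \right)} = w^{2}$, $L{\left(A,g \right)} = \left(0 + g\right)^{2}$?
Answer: $22$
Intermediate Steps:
$L{\left(A,g \right)} = g^{2}$
$m = 11$ ($m = \left(4 + 3\right) + \left(-2\right)^{2} = 7 + 4 = 11$)
$\left(J{\left(3,2 \right)} - 2\right) m = \left(2^{2} - 2\right) 11 = \left(4 - 2\right) 11 = 2 \cdot 11 = 22$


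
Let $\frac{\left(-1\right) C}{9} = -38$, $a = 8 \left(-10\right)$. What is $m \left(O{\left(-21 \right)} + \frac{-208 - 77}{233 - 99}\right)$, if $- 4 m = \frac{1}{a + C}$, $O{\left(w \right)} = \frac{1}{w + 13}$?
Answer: $\frac{1207}{561728} \approx 0.0021487$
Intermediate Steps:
$a = -80$
$O{\left(w \right)} = \frac{1}{13 + w}$
$C = 342$ ($C = \left(-9\right) \left(-38\right) = 342$)
$m = - \frac{1}{1048}$ ($m = - \frac{1}{4 \left(-80 + 342\right)} = - \frac{1}{4 \cdot 262} = \left(- \frac{1}{4}\right) \frac{1}{262} = - \frac{1}{1048} \approx -0.0009542$)
$m \left(O{\left(-21 \right)} + \frac{-208 - 77}{233 - 99}\right) = - \frac{\frac{1}{13 - 21} + \frac{-208 - 77}{233 - 99}}{1048} = - \frac{\frac{1}{-8} - \frac{285}{134}}{1048} = - \frac{- \frac{1}{8} - \frac{285}{134}}{1048} = \left(- \frac{1}{1048}\right) \left(- \frac{1207}{536}\right) = \frac{1207}{561728}$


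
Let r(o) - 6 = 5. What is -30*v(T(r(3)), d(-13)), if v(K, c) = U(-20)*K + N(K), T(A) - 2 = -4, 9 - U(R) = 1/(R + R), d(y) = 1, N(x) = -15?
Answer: 1983/2 ≈ 991.50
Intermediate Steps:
r(o) = 11 (r(o) = 6 + 5 = 11)
U(R) = 9 - 1/(2*R) (U(R) = 9 - 1/(R + R) = 9 - 1/(2*R))
T(A) = -2 (T(A) = 2 - 4 = -2)
v(K, c) = -15 + 361*K/40 (v(K, c) = (9 - ½/(-20))*K - 15 = (9 - ½*(-1/20))*K - 15 = (9 + 1/40)*K - 15 = 361*K/40 - 15 = -15 + 361*K/40)
-30*v(T(r(3)), d(-13)) = -30*(-15 + (361/40)*(-2)) = -30*(-15 - 361/20) = -30*(-661/20) = 1983/2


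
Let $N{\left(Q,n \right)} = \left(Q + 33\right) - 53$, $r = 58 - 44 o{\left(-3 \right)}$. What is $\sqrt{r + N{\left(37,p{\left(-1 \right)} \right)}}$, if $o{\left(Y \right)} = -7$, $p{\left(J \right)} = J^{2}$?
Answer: $\sqrt{383} \approx 19.57$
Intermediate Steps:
$r = 366$ ($r = 58 - -308 = 58 + 308 = 366$)
$N{\left(Q,n \right)} = -20 + Q$ ($N{\left(Q,n \right)} = \left(33 + Q\right) - 53 = -20 + Q$)
$\sqrt{r + N{\left(37,p{\left(-1 \right)} \right)}} = \sqrt{366 + \left(-20 + 37\right)} = \sqrt{366 + 17} = \sqrt{383}$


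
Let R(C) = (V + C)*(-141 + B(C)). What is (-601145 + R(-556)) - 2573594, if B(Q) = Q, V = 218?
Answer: -2939153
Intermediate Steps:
R(C) = (-141 + C)*(218 + C) (R(C) = (218 + C)*(-141 + C) = (-141 + C)*(218 + C))
(-601145 + R(-556)) - 2573594 = (-601145 + (-30738 + (-556)² + 77*(-556))) - 2573594 = (-601145 + (-30738 + 309136 - 42812)) - 2573594 = (-601145 + 235586) - 2573594 = -365559 - 2573594 = -2939153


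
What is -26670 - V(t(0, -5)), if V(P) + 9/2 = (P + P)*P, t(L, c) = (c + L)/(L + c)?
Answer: -53335/2 ≈ -26668.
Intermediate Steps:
t(L, c) = 1 (t(L, c) = (L + c)/(L + c) = 1)
V(P) = -9/2 + 2*P**2 (V(P) = -9/2 + (P + P)*P = -9/2 + (2*P)*P = -9/2 + 2*P**2)
-26670 - V(t(0, -5)) = -26670 - (-9/2 + 2*1**2) = -26670 - (-9/2 + 2*1) = -26670 - (-9/2 + 2) = -26670 - 1*(-5/2) = -26670 + 5/2 = -53335/2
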